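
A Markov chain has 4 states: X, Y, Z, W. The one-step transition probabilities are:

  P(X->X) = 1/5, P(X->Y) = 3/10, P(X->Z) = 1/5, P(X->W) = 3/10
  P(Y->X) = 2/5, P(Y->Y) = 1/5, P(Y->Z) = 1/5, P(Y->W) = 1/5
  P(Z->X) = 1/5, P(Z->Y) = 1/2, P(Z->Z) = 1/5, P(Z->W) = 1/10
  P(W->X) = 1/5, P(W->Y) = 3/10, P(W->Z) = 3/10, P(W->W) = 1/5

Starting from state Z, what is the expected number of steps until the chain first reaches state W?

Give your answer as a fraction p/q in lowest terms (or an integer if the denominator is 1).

Let h_i = expected steps to first reach W from state i.
Boundary: h_W = 0.
First-step equations for the other states:
  h_X = 1 + 1/5*h_X + 3/10*h_Y + 1/5*h_Z + 3/10*h_W
  h_Y = 1 + 2/5*h_X + 1/5*h_Y + 1/5*h_Z + 1/5*h_W
  h_Z = 1 + 1/5*h_X + 1/2*h_Y + 1/5*h_Z + 1/10*h_W

Substituting h_W = 0 and rearranging gives the linear system (I - Q) h = 1:
  [4/5, -3/10, -1/5] . (h_X, h_Y, h_Z) = 1
  [-2/5, 4/5, -1/5] . (h_X, h_Y, h_Z) = 1
  [-1/5, -1/2, 4/5] . (h_X, h_Y, h_Z) = 1

Solving yields:
  h_X = 275/63
  h_Y = 100/21
  h_Z = 335/63

Starting state is Z, so the expected hitting time is h_Z = 335/63.

Answer: 335/63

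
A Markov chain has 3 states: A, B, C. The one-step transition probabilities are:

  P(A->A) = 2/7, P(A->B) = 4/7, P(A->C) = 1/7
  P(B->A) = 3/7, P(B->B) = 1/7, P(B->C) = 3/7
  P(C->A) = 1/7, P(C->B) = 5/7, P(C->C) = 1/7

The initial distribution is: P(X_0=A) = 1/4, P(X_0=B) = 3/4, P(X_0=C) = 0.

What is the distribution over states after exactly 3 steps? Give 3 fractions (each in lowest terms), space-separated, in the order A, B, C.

Answer: 451/1372 523/1372 199/686

Derivation:
Propagating the distribution step by step (d_{t+1} = d_t * P):
d_0 = (A=1/4, B=3/4, C=0)
  d_1[A] = 1/4*2/7 + 3/4*3/7 + 0*1/7 = 11/28
  d_1[B] = 1/4*4/7 + 3/4*1/7 + 0*5/7 = 1/4
  d_1[C] = 1/4*1/7 + 3/4*3/7 + 0*1/7 = 5/14
d_1 = (A=11/28, B=1/4, C=5/14)
  d_2[A] = 11/28*2/7 + 1/4*3/7 + 5/14*1/7 = 53/196
  d_2[B] = 11/28*4/7 + 1/4*1/7 + 5/14*5/7 = 101/196
  d_2[C] = 11/28*1/7 + 1/4*3/7 + 5/14*1/7 = 3/14
d_2 = (A=53/196, B=101/196, C=3/14)
  d_3[A] = 53/196*2/7 + 101/196*3/7 + 3/14*1/7 = 451/1372
  d_3[B] = 53/196*4/7 + 101/196*1/7 + 3/14*5/7 = 523/1372
  d_3[C] = 53/196*1/7 + 101/196*3/7 + 3/14*1/7 = 199/686
d_3 = (A=451/1372, B=523/1372, C=199/686)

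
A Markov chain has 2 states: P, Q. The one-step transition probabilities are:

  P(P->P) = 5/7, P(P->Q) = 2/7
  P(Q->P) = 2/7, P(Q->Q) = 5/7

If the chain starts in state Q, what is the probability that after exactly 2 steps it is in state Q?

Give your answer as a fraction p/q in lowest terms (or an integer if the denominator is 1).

Computing P^2 by repeated multiplication:
P^1 =
  P: [5/7, 2/7]
  Q: [2/7, 5/7]
P^2 =
  P: [29/49, 20/49]
  Q: [20/49, 29/49]

(P^2)[Q -> Q] = 29/49

Answer: 29/49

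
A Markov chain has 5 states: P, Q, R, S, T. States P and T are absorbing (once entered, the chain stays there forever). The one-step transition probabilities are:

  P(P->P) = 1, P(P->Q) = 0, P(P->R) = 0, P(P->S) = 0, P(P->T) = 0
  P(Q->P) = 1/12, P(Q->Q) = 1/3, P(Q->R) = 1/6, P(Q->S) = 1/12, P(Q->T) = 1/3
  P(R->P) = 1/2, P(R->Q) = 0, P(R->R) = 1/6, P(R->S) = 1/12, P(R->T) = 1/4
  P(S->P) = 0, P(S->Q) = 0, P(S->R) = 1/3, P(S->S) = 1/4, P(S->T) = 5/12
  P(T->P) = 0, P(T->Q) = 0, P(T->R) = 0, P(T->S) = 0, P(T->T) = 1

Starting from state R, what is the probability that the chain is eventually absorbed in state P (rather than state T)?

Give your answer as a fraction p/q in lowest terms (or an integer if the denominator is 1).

Let a_i = P(absorbed in P | start in state i).
Boundary conditions: a_P = 1, a_T = 0.
For each transient state i, a_i = sum_j P(i->j) * a_j:
  a_Q = 1/12*a_P + 1/3*a_Q + 1/6*a_R + 1/12*a_S + 1/3*a_T
  a_R = 1/2*a_P + 0*a_Q + 1/6*a_R + 1/12*a_S + 1/4*a_T
  a_S = 0*a_P + 0*a_Q + 1/3*a_R + 1/4*a_S + 5/12*a_T

Substituting a_P = 1 and a_T = 0, rearrange to (I - Q) a = r where r[i] = P(i -> P):
  [2/3, -1/6, -1/12] . (a_Q, a_R, a_S) = 1/12
  [0, 5/6, -1/12] . (a_Q, a_R, a_S) = 1/2
  [0, -1/3, 3/4] . (a_Q, a_R, a_S) = 0

Solving yields:
  a_Q = 109/344
  a_R = 27/43
  a_S = 12/43

Starting state is R, so the absorption probability is a_R = 27/43.

Answer: 27/43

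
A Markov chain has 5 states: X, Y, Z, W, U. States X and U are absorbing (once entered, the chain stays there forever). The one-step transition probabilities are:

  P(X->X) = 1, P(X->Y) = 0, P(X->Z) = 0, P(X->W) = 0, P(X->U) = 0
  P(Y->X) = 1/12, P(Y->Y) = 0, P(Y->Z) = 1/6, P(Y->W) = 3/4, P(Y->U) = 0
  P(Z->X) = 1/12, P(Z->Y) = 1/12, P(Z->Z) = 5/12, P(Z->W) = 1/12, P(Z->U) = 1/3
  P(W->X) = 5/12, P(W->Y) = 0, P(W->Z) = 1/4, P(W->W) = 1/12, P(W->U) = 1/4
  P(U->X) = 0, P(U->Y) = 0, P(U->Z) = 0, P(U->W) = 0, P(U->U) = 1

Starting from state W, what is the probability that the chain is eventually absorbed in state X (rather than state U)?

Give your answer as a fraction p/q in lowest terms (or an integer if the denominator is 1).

Let a_i = P(absorbed in X | start in state i).
Boundary conditions: a_X = 1, a_U = 0.
For each transient state i, a_i = sum_j P(i->j) * a_j:
  a_Y = 1/12*a_X + 0*a_Y + 1/6*a_Z + 3/4*a_W + 0*a_U
  a_Z = 1/12*a_X + 1/12*a_Y + 5/12*a_Z + 1/12*a_W + 1/3*a_U
  a_W = 5/12*a_X + 0*a_Y + 1/4*a_Z + 1/12*a_W + 1/4*a_U

Substituting a_X = 1 and a_U = 0, rearrange to (I - Q) a = r where r[i] = P(i -> X):
  [1, -1/6, -3/4] . (a_Y, a_Z, a_W) = 1/12
  [-1/12, 7/12, -1/12] . (a_Y, a_Z, a_W) = 1/12
  [0, -1/4, 11/12] . (a_Y, a_Z, a_W) = 5/12

Solving yields:
  a_Y = 448/839
  a_Z = 248/839
  a_W = 449/839

Starting state is W, so the absorption probability is a_W = 449/839.

Answer: 449/839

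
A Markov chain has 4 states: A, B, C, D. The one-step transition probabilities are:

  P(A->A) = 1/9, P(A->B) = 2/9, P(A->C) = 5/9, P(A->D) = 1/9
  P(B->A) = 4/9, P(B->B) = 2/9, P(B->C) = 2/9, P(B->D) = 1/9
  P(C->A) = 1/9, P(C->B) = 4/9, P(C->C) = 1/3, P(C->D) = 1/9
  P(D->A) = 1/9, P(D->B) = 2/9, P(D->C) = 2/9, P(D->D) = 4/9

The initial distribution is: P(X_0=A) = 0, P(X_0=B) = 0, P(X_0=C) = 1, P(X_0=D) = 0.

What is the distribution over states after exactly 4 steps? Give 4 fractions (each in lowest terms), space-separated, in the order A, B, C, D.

Propagating the distribution step by step (d_{t+1} = d_t * P):
d_0 = (A=0, B=0, C=1, D=0)
  d_1[A] = 0*1/9 + 0*4/9 + 1*1/9 + 0*1/9 = 1/9
  d_1[B] = 0*2/9 + 0*2/9 + 1*4/9 + 0*2/9 = 4/9
  d_1[C] = 0*5/9 + 0*2/9 + 1*1/3 + 0*2/9 = 1/3
  d_1[D] = 0*1/9 + 0*1/9 + 1*1/9 + 0*4/9 = 1/9
d_1 = (A=1/9, B=4/9, C=1/3, D=1/9)
  d_2[A] = 1/9*1/9 + 4/9*4/9 + 1/3*1/9 + 1/9*1/9 = 7/27
  d_2[B] = 1/9*2/9 + 4/9*2/9 + 1/3*4/9 + 1/9*2/9 = 8/27
  d_2[C] = 1/9*5/9 + 4/9*2/9 + 1/3*1/3 + 1/9*2/9 = 8/27
  d_2[D] = 1/9*1/9 + 4/9*1/9 + 1/3*1/9 + 1/9*4/9 = 4/27
d_2 = (A=7/27, B=8/27, C=8/27, D=4/27)
  d_3[A] = 7/27*1/9 + 8/27*4/9 + 8/27*1/9 + 4/27*1/9 = 17/81
  d_3[B] = 7/27*2/9 + 8/27*2/9 + 8/27*4/9 + 4/27*2/9 = 70/243
  d_3[C] = 7/27*5/9 + 8/27*2/9 + 8/27*1/3 + 4/27*2/9 = 83/243
  d_3[D] = 7/27*1/9 + 8/27*1/9 + 8/27*1/9 + 4/27*4/9 = 13/81
d_3 = (A=17/81, B=70/243, C=83/243, D=13/81)
  d_4[A] = 17/81*1/9 + 70/243*4/9 + 83/243*1/9 + 13/81*1/9 = 151/729
  d_4[B] = 17/81*2/9 + 70/243*2/9 + 83/243*4/9 + 13/81*2/9 = 652/2187
  d_4[C] = 17/81*5/9 + 70/243*2/9 + 83/243*1/3 + 13/81*2/9 = 722/2187
  d_4[D] = 17/81*1/9 + 70/243*1/9 + 83/243*1/9 + 13/81*4/9 = 40/243
d_4 = (A=151/729, B=652/2187, C=722/2187, D=40/243)

Answer: 151/729 652/2187 722/2187 40/243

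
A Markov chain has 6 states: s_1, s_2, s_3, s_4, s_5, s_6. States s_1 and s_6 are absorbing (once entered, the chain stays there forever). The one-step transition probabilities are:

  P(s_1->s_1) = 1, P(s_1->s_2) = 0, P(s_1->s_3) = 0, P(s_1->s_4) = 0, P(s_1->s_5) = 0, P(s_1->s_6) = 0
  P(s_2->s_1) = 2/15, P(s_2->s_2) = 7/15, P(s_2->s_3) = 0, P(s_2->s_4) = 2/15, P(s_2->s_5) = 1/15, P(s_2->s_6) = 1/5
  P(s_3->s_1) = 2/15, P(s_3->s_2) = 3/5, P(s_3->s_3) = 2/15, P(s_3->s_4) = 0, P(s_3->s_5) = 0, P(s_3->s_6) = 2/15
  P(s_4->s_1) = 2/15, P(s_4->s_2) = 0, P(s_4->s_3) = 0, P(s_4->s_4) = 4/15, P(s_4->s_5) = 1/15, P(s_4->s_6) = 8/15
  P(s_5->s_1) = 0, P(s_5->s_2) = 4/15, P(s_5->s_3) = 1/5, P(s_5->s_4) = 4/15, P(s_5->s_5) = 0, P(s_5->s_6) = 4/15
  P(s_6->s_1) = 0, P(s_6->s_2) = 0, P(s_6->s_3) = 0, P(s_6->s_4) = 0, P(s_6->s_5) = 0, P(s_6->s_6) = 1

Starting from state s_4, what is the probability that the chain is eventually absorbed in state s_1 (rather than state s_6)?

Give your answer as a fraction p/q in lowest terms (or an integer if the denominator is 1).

Let a_i = P(absorbed in s_1 | start in state i).
Boundary conditions: a_s_1 = 1, a_s_6 = 0.
For each transient state i, a_i = sum_j P(i->j) * a_j:
  a_s_2 = 2/15*a_s_1 + 7/15*a_s_2 + 0*a_s_3 + 2/15*a_s_4 + 1/15*a_s_5 + 1/5*a_s_6
  a_s_3 = 2/15*a_s_1 + 3/5*a_s_2 + 2/15*a_s_3 + 0*a_s_4 + 0*a_s_5 + 2/15*a_s_6
  a_s_4 = 2/15*a_s_1 + 0*a_s_2 + 0*a_s_3 + 4/15*a_s_4 + 1/15*a_s_5 + 8/15*a_s_6
  a_s_5 = 0*a_s_1 + 4/15*a_s_2 + 1/5*a_s_3 + 4/15*a_s_4 + 0*a_s_5 + 4/15*a_s_6

Substituting a_s_1 = 1 and a_s_6 = 0, rearrange to (I - Q) a = r where r[i] = P(i -> s_1):
  [8/15, 0, -2/15, -1/15] . (a_s_2, a_s_3, a_s_4, a_s_5) = 2/15
  [-3/5, 13/15, 0, 0] . (a_s_2, a_s_3, a_s_4, a_s_5) = 2/15
  [0, 0, 11/15, -1/15] . (a_s_2, a_s_3, a_s_4, a_s_5) = 2/15
  [-4/15, -1/5, -4/15, 1] . (a_s_2, a_s_3, a_s_4, a_s_5) = 0

Solving yields:
  a_s_2 = 132/403
  a_s_3 = 1994/5239
  a_s_4 = 1056/5239
  a_s_5 = 1138/5239

Starting state is s_4, so the absorption probability is a_s_4 = 1056/5239.

Answer: 1056/5239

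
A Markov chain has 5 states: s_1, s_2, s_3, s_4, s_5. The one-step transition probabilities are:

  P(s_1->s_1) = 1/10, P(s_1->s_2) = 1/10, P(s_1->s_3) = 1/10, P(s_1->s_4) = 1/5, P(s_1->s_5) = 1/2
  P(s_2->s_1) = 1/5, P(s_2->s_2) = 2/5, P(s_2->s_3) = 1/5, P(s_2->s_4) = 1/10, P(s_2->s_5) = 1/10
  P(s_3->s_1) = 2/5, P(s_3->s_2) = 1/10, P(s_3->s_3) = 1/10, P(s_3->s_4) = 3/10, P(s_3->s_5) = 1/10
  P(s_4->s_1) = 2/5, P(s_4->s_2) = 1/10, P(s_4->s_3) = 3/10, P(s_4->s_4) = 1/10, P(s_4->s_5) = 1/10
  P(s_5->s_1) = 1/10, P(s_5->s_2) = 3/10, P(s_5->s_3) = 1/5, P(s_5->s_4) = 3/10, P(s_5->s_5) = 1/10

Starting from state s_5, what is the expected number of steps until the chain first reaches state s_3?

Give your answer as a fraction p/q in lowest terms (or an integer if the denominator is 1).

Let h_i = expected steps to first reach s_3 from state i.
Boundary: h_s_3 = 0.
First-step equations for the other states:
  h_s_1 = 1 + 1/10*h_s_1 + 1/10*h_s_2 + 1/10*h_s_3 + 1/5*h_s_4 + 1/2*h_s_5
  h_s_2 = 1 + 1/5*h_s_1 + 2/5*h_s_2 + 1/5*h_s_3 + 1/10*h_s_4 + 1/10*h_s_5
  h_s_4 = 1 + 2/5*h_s_1 + 1/10*h_s_2 + 3/10*h_s_3 + 1/10*h_s_4 + 1/10*h_s_5
  h_s_5 = 1 + 1/10*h_s_1 + 3/10*h_s_2 + 1/5*h_s_3 + 3/10*h_s_4 + 1/10*h_s_5

Substituting h_s_3 = 0 and rearranging gives the linear system (I - Q) h = 1:
  [9/10, -1/10, -1/5, -1/2] . (h_s_1, h_s_2, h_s_4, h_s_5) = 1
  [-1/5, 3/5, -1/10, -1/10] . (h_s_1, h_s_2, h_s_4, h_s_5) = 1
  [-2/5, -1/10, 9/10, -1/10] . (h_s_1, h_s_2, h_s_4, h_s_5) = 1
  [-1/10, -3/10, -3/10, 9/10] . (h_s_1, h_s_2, h_s_4, h_s_5) = 1

Solving yields:
  h_s_1 = 2372/433
  h_s_2 = 2208/433
  h_s_4 = 2020/433
  h_s_5 = 2154/433

Starting state is s_5, so the expected hitting time is h_s_5 = 2154/433.

Answer: 2154/433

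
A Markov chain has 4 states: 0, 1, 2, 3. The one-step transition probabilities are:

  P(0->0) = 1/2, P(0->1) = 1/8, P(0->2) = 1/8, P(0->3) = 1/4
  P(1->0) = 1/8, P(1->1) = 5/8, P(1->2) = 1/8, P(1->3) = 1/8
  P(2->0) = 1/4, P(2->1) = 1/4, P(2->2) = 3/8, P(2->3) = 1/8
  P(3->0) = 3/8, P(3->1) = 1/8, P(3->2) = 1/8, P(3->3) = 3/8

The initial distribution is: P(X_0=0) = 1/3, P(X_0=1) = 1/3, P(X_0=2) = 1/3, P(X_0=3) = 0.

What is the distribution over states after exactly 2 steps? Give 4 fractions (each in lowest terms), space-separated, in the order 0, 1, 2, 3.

Propagating the distribution step by step (d_{t+1} = d_t * P):
d_0 = (0=1/3, 1=1/3, 2=1/3, 3=0)
  d_1[0] = 1/3*1/2 + 1/3*1/8 + 1/3*1/4 + 0*3/8 = 7/24
  d_1[1] = 1/3*1/8 + 1/3*5/8 + 1/3*1/4 + 0*1/8 = 1/3
  d_1[2] = 1/3*1/8 + 1/3*1/8 + 1/3*3/8 + 0*1/8 = 5/24
  d_1[3] = 1/3*1/4 + 1/3*1/8 + 1/3*1/8 + 0*3/8 = 1/6
d_1 = (0=7/24, 1=1/3, 2=5/24, 3=1/6)
  d_2[0] = 7/24*1/2 + 1/3*1/8 + 5/24*1/4 + 1/6*3/8 = 29/96
  d_2[1] = 7/24*1/8 + 1/3*5/8 + 5/24*1/4 + 1/6*1/8 = 61/192
  d_2[2] = 7/24*1/8 + 1/3*1/8 + 5/24*3/8 + 1/6*1/8 = 17/96
  d_2[3] = 7/24*1/4 + 1/3*1/8 + 5/24*1/8 + 1/6*3/8 = 13/64
d_2 = (0=29/96, 1=61/192, 2=17/96, 3=13/64)

Answer: 29/96 61/192 17/96 13/64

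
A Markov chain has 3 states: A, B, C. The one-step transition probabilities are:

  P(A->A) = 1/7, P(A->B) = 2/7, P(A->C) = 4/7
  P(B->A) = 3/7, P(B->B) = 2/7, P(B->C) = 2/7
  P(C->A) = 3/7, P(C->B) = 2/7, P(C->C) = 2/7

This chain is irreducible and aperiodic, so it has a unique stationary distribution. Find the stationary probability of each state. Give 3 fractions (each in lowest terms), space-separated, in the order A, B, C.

The stationary distribution satisfies pi = pi * P, i.e.:
  pi_A = 1/7*pi_A + 3/7*pi_B + 3/7*pi_C
  pi_B = 2/7*pi_A + 2/7*pi_B + 2/7*pi_C
  pi_C = 4/7*pi_A + 2/7*pi_B + 2/7*pi_C
with normalization: pi_A + pi_B + pi_C = 1.

Using the first 2 balance equations plus normalization, the linear system A*pi = b is:
  [-6/7, 3/7, 3/7] . pi = 0
  [2/7, -5/7, 2/7] . pi = 0
  [1, 1, 1] . pi = 1

Solving yields:
  pi_A = 1/3
  pi_B = 2/7
  pi_C = 8/21

Verification (pi * P):
  1/3*1/7 + 2/7*3/7 + 8/21*3/7 = 1/3 = pi_A  (ok)
  1/3*2/7 + 2/7*2/7 + 8/21*2/7 = 2/7 = pi_B  (ok)
  1/3*4/7 + 2/7*2/7 + 8/21*2/7 = 8/21 = pi_C  (ok)

Answer: 1/3 2/7 8/21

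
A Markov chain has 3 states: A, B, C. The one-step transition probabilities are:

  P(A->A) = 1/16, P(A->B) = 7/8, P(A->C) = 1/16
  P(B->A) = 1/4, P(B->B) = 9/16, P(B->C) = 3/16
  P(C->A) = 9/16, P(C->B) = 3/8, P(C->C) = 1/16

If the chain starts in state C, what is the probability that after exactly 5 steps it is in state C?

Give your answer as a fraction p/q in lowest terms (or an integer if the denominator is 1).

Computing P^5 by repeated multiplication:
P^1 =
  A: [1/16, 7/8, 1/16]
  B: [1/4, 9/16, 3/16]
  C: [9/16, 3/8, 1/16]
P^2 =
  A: [33/128, 73/128, 11/64]
  B: [67/256, 155/256, 17/128]
  C: [21/128, 93/128, 7/64]
P^3 =
  A: [523/2048, 1251/2048, 137/1024]
  B: [993/4096, 2537/4096, 283/2048]
  C: [519/2048, 1215/2048, 157/1024]
P^4 =
  A: [7993/32768, 20225/32768, 2275/16384]
  B: [16235/65536, 40131/65536, 4585/32768]
  C: [8205/32768, 20085/32768, 2239/16384]
P^5 =
  A: [129843/524288, 321227/524288, 36609/262144]
  B: [259289/1048576, 643489/1048576, 72899/524288]
  C: [128847/524288, 322503/524288, 36469/262144]

(P^5)[C -> C] = 36469/262144

Answer: 36469/262144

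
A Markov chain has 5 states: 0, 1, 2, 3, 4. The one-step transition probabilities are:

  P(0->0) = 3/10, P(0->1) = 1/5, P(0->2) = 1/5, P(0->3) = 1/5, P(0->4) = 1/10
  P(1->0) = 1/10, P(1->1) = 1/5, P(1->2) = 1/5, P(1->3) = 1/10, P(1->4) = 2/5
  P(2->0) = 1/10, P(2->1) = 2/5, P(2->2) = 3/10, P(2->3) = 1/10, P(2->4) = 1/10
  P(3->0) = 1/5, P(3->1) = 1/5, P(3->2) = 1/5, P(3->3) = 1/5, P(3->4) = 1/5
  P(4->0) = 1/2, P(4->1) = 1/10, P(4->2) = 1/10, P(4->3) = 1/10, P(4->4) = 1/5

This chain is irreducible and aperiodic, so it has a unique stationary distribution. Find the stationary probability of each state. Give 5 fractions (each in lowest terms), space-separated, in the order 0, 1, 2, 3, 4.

Answer: 686/2833 1870/8499 1700/8499 391/2833 566/2833

Derivation:
The stationary distribution satisfies pi = pi * P, i.e.:
  pi_0 = 3/10*pi_0 + 1/10*pi_1 + 1/10*pi_2 + 1/5*pi_3 + 1/2*pi_4
  pi_1 = 1/5*pi_0 + 1/5*pi_1 + 2/5*pi_2 + 1/5*pi_3 + 1/10*pi_4
  pi_2 = 1/5*pi_0 + 1/5*pi_1 + 3/10*pi_2 + 1/5*pi_3 + 1/10*pi_4
  pi_3 = 1/5*pi_0 + 1/10*pi_1 + 1/10*pi_2 + 1/5*pi_3 + 1/10*pi_4
  pi_4 = 1/10*pi_0 + 2/5*pi_1 + 1/10*pi_2 + 1/5*pi_3 + 1/5*pi_4
with normalization: pi_0 + pi_1 + pi_2 + pi_3 + pi_4 = 1.

Using the first 4 balance equations plus normalization, the linear system A*pi = b is:
  [-7/10, 1/10, 1/10, 1/5, 1/2] . pi = 0
  [1/5, -4/5, 2/5, 1/5, 1/10] . pi = 0
  [1/5, 1/5, -7/10, 1/5, 1/10] . pi = 0
  [1/5, 1/10, 1/10, -4/5, 1/10] . pi = 0
  [1, 1, 1, 1, 1] . pi = 1

Solving yields:
  pi_0 = 686/2833
  pi_1 = 1870/8499
  pi_2 = 1700/8499
  pi_3 = 391/2833
  pi_4 = 566/2833

Verification (pi * P):
  686/2833*3/10 + 1870/8499*1/10 + 1700/8499*1/10 + 391/2833*1/5 + 566/2833*1/2 = 686/2833 = pi_0  (ok)
  686/2833*1/5 + 1870/8499*1/5 + 1700/8499*2/5 + 391/2833*1/5 + 566/2833*1/10 = 1870/8499 = pi_1  (ok)
  686/2833*1/5 + 1870/8499*1/5 + 1700/8499*3/10 + 391/2833*1/5 + 566/2833*1/10 = 1700/8499 = pi_2  (ok)
  686/2833*1/5 + 1870/8499*1/10 + 1700/8499*1/10 + 391/2833*1/5 + 566/2833*1/10 = 391/2833 = pi_3  (ok)
  686/2833*1/10 + 1870/8499*2/5 + 1700/8499*1/10 + 391/2833*1/5 + 566/2833*1/5 = 566/2833 = pi_4  (ok)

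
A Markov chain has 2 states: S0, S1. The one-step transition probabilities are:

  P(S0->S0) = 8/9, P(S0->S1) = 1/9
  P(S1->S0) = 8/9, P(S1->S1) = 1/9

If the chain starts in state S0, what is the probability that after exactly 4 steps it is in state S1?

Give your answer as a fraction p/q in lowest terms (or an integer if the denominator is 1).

Computing P^4 by repeated multiplication:
P^1 =
  S0: [8/9, 1/9]
  S1: [8/9, 1/9]
P^2 =
  S0: [8/9, 1/9]
  S1: [8/9, 1/9]
P^3 =
  S0: [8/9, 1/9]
  S1: [8/9, 1/9]
P^4 =
  S0: [8/9, 1/9]
  S1: [8/9, 1/9]

(P^4)[S0 -> S1] = 1/9

Answer: 1/9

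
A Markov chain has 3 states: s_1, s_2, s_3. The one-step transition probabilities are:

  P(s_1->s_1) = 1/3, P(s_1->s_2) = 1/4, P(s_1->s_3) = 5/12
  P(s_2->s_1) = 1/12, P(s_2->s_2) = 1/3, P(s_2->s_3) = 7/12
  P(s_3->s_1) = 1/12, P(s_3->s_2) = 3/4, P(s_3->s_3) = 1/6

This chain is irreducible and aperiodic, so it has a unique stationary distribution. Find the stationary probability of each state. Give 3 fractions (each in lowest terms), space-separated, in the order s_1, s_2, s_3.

The stationary distribution satisfies pi = pi * P, i.e.:
  pi_s_1 = 1/3*pi_s_1 + 1/12*pi_s_2 + 1/12*pi_s_3
  pi_s_2 = 1/4*pi_s_1 + 1/3*pi_s_2 + 3/4*pi_s_3
  pi_s_3 = 5/12*pi_s_1 + 7/12*pi_s_2 + 1/6*pi_s_3
with normalization: pi_s_1 + pi_s_2 + pi_s_3 = 1.

Using the first 2 balance equations plus normalization, the linear system A*pi = b is:
  [-2/3, 1/12, 1/12] . pi = 0
  [1/4, -2/3, 3/4] . pi = 0
  [1, 1, 1] . pi = 1

Solving yields:
  pi_s_1 = 1/9
  pi_s_2 = 25/51
  pi_s_3 = 61/153

Verification (pi * P):
  1/9*1/3 + 25/51*1/12 + 61/153*1/12 = 1/9 = pi_s_1  (ok)
  1/9*1/4 + 25/51*1/3 + 61/153*3/4 = 25/51 = pi_s_2  (ok)
  1/9*5/12 + 25/51*7/12 + 61/153*1/6 = 61/153 = pi_s_3  (ok)

Answer: 1/9 25/51 61/153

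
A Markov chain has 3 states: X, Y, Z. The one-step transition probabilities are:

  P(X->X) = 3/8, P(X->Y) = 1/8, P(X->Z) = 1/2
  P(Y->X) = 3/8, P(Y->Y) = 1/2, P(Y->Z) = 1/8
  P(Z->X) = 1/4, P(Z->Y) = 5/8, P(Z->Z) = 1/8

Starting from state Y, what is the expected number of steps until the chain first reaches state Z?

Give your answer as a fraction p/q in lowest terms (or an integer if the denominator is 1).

Let h_i = expected steps to first reach Z from state i.
Boundary: h_Z = 0.
First-step equations for the other states:
  h_X = 1 + 3/8*h_X + 1/8*h_Y + 1/2*h_Z
  h_Y = 1 + 3/8*h_X + 1/2*h_Y + 1/8*h_Z

Substituting h_Z = 0 and rearranging gives the linear system (I - Q) h = 1:
  [5/8, -1/8] . (h_X, h_Y) = 1
  [-3/8, 1/2] . (h_X, h_Y) = 1

Solving yields:
  h_X = 40/17
  h_Y = 64/17

Starting state is Y, so the expected hitting time is h_Y = 64/17.

Answer: 64/17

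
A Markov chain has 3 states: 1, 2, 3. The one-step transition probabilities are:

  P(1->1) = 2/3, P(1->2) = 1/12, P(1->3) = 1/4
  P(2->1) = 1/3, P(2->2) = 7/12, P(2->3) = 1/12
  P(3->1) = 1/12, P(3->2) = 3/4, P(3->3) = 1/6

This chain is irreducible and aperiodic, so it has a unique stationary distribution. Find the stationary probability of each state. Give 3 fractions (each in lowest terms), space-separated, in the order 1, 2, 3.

Answer: 41/94 37/94 8/47

Derivation:
The stationary distribution satisfies pi = pi * P, i.e.:
  pi_1 = 2/3*pi_1 + 1/3*pi_2 + 1/12*pi_3
  pi_2 = 1/12*pi_1 + 7/12*pi_2 + 3/4*pi_3
  pi_3 = 1/4*pi_1 + 1/12*pi_2 + 1/6*pi_3
with normalization: pi_1 + pi_2 + pi_3 = 1.

Using the first 2 balance equations plus normalization, the linear system A*pi = b is:
  [-1/3, 1/3, 1/12] . pi = 0
  [1/12, -5/12, 3/4] . pi = 0
  [1, 1, 1] . pi = 1

Solving yields:
  pi_1 = 41/94
  pi_2 = 37/94
  pi_3 = 8/47

Verification (pi * P):
  41/94*2/3 + 37/94*1/3 + 8/47*1/12 = 41/94 = pi_1  (ok)
  41/94*1/12 + 37/94*7/12 + 8/47*3/4 = 37/94 = pi_2  (ok)
  41/94*1/4 + 37/94*1/12 + 8/47*1/6 = 8/47 = pi_3  (ok)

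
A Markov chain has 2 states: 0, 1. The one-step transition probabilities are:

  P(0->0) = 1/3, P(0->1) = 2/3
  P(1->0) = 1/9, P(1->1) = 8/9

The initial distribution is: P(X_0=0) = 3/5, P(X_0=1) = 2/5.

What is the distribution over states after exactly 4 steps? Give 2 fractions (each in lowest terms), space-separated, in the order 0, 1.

Propagating the distribution step by step (d_{t+1} = d_t * P):
d_0 = (0=3/5, 1=2/5)
  d_1[0] = 3/5*1/3 + 2/5*1/9 = 11/45
  d_1[1] = 3/5*2/3 + 2/5*8/9 = 34/45
d_1 = (0=11/45, 1=34/45)
  d_2[0] = 11/45*1/3 + 34/45*1/9 = 67/405
  d_2[1] = 11/45*2/3 + 34/45*8/9 = 338/405
d_2 = (0=67/405, 1=338/405)
  d_3[0] = 67/405*1/3 + 338/405*1/9 = 539/3645
  d_3[1] = 67/405*2/3 + 338/405*8/9 = 3106/3645
d_3 = (0=539/3645, 1=3106/3645)
  d_4[0] = 539/3645*1/3 + 3106/3645*1/9 = 4723/32805
  d_4[1] = 539/3645*2/3 + 3106/3645*8/9 = 28082/32805
d_4 = (0=4723/32805, 1=28082/32805)

Answer: 4723/32805 28082/32805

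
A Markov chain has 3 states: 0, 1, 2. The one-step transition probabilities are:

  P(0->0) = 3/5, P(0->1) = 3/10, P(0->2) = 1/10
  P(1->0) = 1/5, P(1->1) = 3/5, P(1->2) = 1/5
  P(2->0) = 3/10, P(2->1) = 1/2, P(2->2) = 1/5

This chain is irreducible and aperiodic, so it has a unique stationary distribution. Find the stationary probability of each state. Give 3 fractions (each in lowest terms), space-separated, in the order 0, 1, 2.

Answer: 22/61 29/61 10/61

Derivation:
The stationary distribution satisfies pi = pi * P, i.e.:
  pi_0 = 3/5*pi_0 + 1/5*pi_1 + 3/10*pi_2
  pi_1 = 3/10*pi_0 + 3/5*pi_1 + 1/2*pi_2
  pi_2 = 1/10*pi_0 + 1/5*pi_1 + 1/5*pi_2
with normalization: pi_0 + pi_1 + pi_2 = 1.

Using the first 2 balance equations plus normalization, the linear system A*pi = b is:
  [-2/5, 1/5, 3/10] . pi = 0
  [3/10, -2/5, 1/2] . pi = 0
  [1, 1, 1] . pi = 1

Solving yields:
  pi_0 = 22/61
  pi_1 = 29/61
  pi_2 = 10/61

Verification (pi * P):
  22/61*3/5 + 29/61*1/5 + 10/61*3/10 = 22/61 = pi_0  (ok)
  22/61*3/10 + 29/61*3/5 + 10/61*1/2 = 29/61 = pi_1  (ok)
  22/61*1/10 + 29/61*1/5 + 10/61*1/5 = 10/61 = pi_2  (ok)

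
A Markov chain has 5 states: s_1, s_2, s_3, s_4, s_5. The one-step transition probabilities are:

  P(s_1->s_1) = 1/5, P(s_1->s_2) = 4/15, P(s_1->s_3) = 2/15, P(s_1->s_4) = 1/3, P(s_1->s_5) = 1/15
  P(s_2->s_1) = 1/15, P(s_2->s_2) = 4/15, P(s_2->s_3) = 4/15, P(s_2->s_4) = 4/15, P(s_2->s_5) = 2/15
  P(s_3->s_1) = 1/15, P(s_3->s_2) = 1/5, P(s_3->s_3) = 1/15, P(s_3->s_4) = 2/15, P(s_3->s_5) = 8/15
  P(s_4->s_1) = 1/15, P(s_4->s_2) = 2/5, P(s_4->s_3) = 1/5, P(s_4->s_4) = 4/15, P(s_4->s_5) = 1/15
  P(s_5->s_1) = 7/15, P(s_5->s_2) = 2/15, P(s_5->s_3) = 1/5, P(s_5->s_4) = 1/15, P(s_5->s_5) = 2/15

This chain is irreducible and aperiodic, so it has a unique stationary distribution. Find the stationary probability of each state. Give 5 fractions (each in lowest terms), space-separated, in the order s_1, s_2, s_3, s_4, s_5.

The stationary distribution satisfies pi = pi * P, i.e.:
  pi_s_1 = 1/5*pi_s_1 + 1/15*pi_s_2 + 1/15*pi_s_3 + 1/15*pi_s_4 + 7/15*pi_s_5
  pi_s_2 = 4/15*pi_s_1 + 4/15*pi_s_2 + 1/5*pi_s_3 + 2/5*pi_s_4 + 2/15*pi_s_5
  pi_s_3 = 2/15*pi_s_1 + 4/15*pi_s_2 + 1/15*pi_s_3 + 1/5*pi_s_4 + 1/5*pi_s_5
  pi_s_4 = 1/3*pi_s_1 + 4/15*pi_s_2 + 2/15*pi_s_3 + 4/15*pi_s_4 + 1/15*pi_s_5
  pi_s_5 = 1/15*pi_s_1 + 2/15*pi_s_2 + 8/15*pi_s_3 + 1/15*pi_s_4 + 2/15*pi_s_5
with normalization: pi_s_1 + pi_s_2 + pi_s_3 + pi_s_4 + pi_s_5 = 1.

Using the first 4 balance equations plus normalization, the linear system A*pi = b is:
  [-4/5, 1/15, 1/15, 1/15, 7/15] . pi = 0
  [4/15, -11/15, 1/5, 2/5, 2/15] . pi = 0
  [2/15, 4/15, -14/15, 1/5, 1/5] . pi = 0
  [1/3, 4/15, 2/15, -11/15, 1/15] . pi = 0
  [1, 1, 1, 1, 1] . pi = 1

Solving yields:
  pi_s_1 = 1111/6922
  pi_s_2 = 7179/27688
  pi_s_3 = 5047/27688
  pi_s_4 = 1501/6922
  pi_s_5 = 2507/13844

Verification (pi * P):
  1111/6922*1/5 + 7179/27688*1/15 + 5047/27688*1/15 + 1501/6922*1/15 + 2507/13844*7/15 = 1111/6922 = pi_s_1  (ok)
  1111/6922*4/15 + 7179/27688*4/15 + 5047/27688*1/5 + 1501/6922*2/5 + 2507/13844*2/15 = 7179/27688 = pi_s_2  (ok)
  1111/6922*2/15 + 7179/27688*4/15 + 5047/27688*1/15 + 1501/6922*1/5 + 2507/13844*1/5 = 5047/27688 = pi_s_3  (ok)
  1111/6922*1/3 + 7179/27688*4/15 + 5047/27688*2/15 + 1501/6922*4/15 + 2507/13844*1/15 = 1501/6922 = pi_s_4  (ok)
  1111/6922*1/15 + 7179/27688*2/15 + 5047/27688*8/15 + 1501/6922*1/15 + 2507/13844*2/15 = 2507/13844 = pi_s_5  (ok)

Answer: 1111/6922 7179/27688 5047/27688 1501/6922 2507/13844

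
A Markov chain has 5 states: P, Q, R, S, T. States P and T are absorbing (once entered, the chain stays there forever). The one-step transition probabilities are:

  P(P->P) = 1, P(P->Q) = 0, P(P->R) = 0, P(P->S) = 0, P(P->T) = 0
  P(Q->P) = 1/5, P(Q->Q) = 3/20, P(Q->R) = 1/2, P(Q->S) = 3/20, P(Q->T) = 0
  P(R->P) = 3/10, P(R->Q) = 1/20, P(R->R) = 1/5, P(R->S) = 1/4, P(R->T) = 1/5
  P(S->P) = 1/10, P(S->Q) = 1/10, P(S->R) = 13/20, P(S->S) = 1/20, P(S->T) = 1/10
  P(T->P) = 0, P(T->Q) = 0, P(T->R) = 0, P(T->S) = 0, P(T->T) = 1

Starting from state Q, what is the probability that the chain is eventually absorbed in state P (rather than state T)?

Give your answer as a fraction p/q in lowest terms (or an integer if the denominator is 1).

Answer: 1263/1819

Derivation:
Let a_i = P(absorbed in P | start in state i).
Boundary conditions: a_P = 1, a_T = 0.
For each transient state i, a_i = sum_j P(i->j) * a_j:
  a_Q = 1/5*a_P + 3/20*a_Q + 1/2*a_R + 3/20*a_S + 0*a_T
  a_R = 3/10*a_P + 1/20*a_Q + 1/5*a_R + 1/4*a_S + 1/5*a_T
  a_S = 1/10*a_P + 1/10*a_Q + 13/20*a_R + 1/20*a_S + 1/10*a_T

Substituting a_P = 1 and a_T = 0, rearrange to (I - Q) a = r where r[i] = P(i -> P):
  [17/20, -1/2, -3/20] . (a_Q, a_R, a_S) = 1/5
  [-1/20, 4/5, -1/4] . (a_Q, a_R, a_S) = 3/10
  [-1/10, -13/20, 19/20] . (a_Q, a_R, a_S) = 1/10

Solving yields:
  a_Q = 1263/1819
  a_R = 1097/1819
  a_S = 1075/1819

Starting state is Q, so the absorption probability is a_Q = 1263/1819.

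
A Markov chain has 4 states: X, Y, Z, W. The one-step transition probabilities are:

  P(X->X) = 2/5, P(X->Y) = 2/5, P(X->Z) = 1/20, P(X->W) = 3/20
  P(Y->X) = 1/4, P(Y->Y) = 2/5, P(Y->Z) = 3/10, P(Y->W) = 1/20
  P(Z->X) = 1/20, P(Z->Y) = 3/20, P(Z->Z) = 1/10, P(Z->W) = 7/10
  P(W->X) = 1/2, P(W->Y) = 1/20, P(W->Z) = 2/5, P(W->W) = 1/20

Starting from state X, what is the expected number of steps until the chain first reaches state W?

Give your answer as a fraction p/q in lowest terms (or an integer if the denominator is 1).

Let h_i = expected steps to first reach W from state i.
Boundary: h_W = 0.
First-step equations for the other states:
  h_X = 1 + 2/5*h_X + 2/5*h_Y + 1/20*h_Z + 3/20*h_W
  h_Y = 1 + 1/4*h_X + 2/5*h_Y + 3/10*h_Z + 1/20*h_W
  h_Z = 1 + 1/20*h_X + 3/20*h_Y + 1/10*h_Z + 7/10*h_W

Substituting h_W = 0 and rearranging gives the linear system (I - Q) h = 1:
  [3/5, -2/5, -1/20] . (h_X, h_Y, h_Z) = 1
  [-1/4, 3/5, -3/10] . (h_X, h_Y, h_Z) = 1
  [-1/20, -3/20, 9/10] . (h_X, h_Y, h_Z) = 1

Solving yields:
  h_X = 2700/527
  h_Y = 7760/1581
  h_Z = 3500/1581

Starting state is X, so the expected hitting time is h_X = 2700/527.

Answer: 2700/527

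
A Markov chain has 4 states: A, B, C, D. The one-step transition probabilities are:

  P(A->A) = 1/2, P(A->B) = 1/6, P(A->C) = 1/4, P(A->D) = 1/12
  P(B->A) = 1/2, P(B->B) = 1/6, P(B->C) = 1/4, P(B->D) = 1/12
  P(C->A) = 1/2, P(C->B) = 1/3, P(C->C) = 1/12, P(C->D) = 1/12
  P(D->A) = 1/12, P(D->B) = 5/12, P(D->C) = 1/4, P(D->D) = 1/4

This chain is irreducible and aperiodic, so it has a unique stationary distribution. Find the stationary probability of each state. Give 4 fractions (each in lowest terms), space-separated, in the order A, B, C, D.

Answer: 11/24 191/840 3/14 1/10

Derivation:
The stationary distribution satisfies pi = pi * P, i.e.:
  pi_A = 1/2*pi_A + 1/2*pi_B + 1/2*pi_C + 1/12*pi_D
  pi_B = 1/6*pi_A + 1/6*pi_B + 1/3*pi_C + 5/12*pi_D
  pi_C = 1/4*pi_A + 1/4*pi_B + 1/12*pi_C + 1/4*pi_D
  pi_D = 1/12*pi_A + 1/12*pi_B + 1/12*pi_C + 1/4*pi_D
with normalization: pi_A + pi_B + pi_C + pi_D = 1.

Using the first 3 balance equations plus normalization, the linear system A*pi = b is:
  [-1/2, 1/2, 1/2, 1/12] . pi = 0
  [1/6, -5/6, 1/3, 5/12] . pi = 0
  [1/4, 1/4, -11/12, 1/4] . pi = 0
  [1, 1, 1, 1] . pi = 1

Solving yields:
  pi_A = 11/24
  pi_B = 191/840
  pi_C = 3/14
  pi_D = 1/10

Verification (pi * P):
  11/24*1/2 + 191/840*1/2 + 3/14*1/2 + 1/10*1/12 = 11/24 = pi_A  (ok)
  11/24*1/6 + 191/840*1/6 + 3/14*1/3 + 1/10*5/12 = 191/840 = pi_B  (ok)
  11/24*1/4 + 191/840*1/4 + 3/14*1/12 + 1/10*1/4 = 3/14 = pi_C  (ok)
  11/24*1/12 + 191/840*1/12 + 3/14*1/12 + 1/10*1/4 = 1/10 = pi_D  (ok)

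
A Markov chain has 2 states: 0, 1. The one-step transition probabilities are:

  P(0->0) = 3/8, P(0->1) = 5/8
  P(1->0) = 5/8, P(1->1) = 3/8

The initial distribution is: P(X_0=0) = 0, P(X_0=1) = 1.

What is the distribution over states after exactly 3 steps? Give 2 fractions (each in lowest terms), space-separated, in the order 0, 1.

Answer: 65/128 63/128

Derivation:
Propagating the distribution step by step (d_{t+1} = d_t * P):
d_0 = (0=0, 1=1)
  d_1[0] = 0*3/8 + 1*5/8 = 5/8
  d_1[1] = 0*5/8 + 1*3/8 = 3/8
d_1 = (0=5/8, 1=3/8)
  d_2[0] = 5/8*3/8 + 3/8*5/8 = 15/32
  d_2[1] = 5/8*5/8 + 3/8*3/8 = 17/32
d_2 = (0=15/32, 1=17/32)
  d_3[0] = 15/32*3/8 + 17/32*5/8 = 65/128
  d_3[1] = 15/32*5/8 + 17/32*3/8 = 63/128
d_3 = (0=65/128, 1=63/128)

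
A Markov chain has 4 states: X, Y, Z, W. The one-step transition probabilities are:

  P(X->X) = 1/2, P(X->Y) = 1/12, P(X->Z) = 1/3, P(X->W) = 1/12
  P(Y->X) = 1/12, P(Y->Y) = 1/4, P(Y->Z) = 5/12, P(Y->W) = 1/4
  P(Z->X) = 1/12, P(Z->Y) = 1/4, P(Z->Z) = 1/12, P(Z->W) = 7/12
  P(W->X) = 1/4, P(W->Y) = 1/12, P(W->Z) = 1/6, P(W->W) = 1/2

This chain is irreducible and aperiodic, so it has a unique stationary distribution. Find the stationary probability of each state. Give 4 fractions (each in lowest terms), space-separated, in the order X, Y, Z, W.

The stationary distribution satisfies pi = pi * P, i.e.:
  pi_X = 1/2*pi_X + 1/12*pi_Y + 1/12*pi_Z + 1/4*pi_W
  pi_Y = 1/12*pi_X + 1/4*pi_Y + 1/4*pi_Z + 1/12*pi_W
  pi_Z = 1/3*pi_X + 5/12*pi_Y + 1/12*pi_Z + 1/6*pi_W
  pi_W = 1/12*pi_X + 1/4*pi_Y + 7/12*pi_Z + 1/2*pi_W
with normalization: pi_X + pi_Y + pi_Z + pi_W = 1.

Using the first 3 balance equations plus normalization, the linear system A*pi = b is:
  [-1/2, 1/12, 1/12, 1/4] . pi = 0
  [1/12, -3/4, 1/4, 1/12] . pi = 0
  [1/3, 5/12, -11/12, 1/6] . pi = 0
  [1, 1, 1, 1] . pi = 1

Solving yields:
  pi_X = 73/291
  pi_Y = 169/1164
  pi_Z = 263/1164
  pi_W = 110/291

Verification (pi * P):
  73/291*1/2 + 169/1164*1/12 + 263/1164*1/12 + 110/291*1/4 = 73/291 = pi_X  (ok)
  73/291*1/12 + 169/1164*1/4 + 263/1164*1/4 + 110/291*1/12 = 169/1164 = pi_Y  (ok)
  73/291*1/3 + 169/1164*5/12 + 263/1164*1/12 + 110/291*1/6 = 263/1164 = pi_Z  (ok)
  73/291*1/12 + 169/1164*1/4 + 263/1164*7/12 + 110/291*1/2 = 110/291 = pi_W  (ok)

Answer: 73/291 169/1164 263/1164 110/291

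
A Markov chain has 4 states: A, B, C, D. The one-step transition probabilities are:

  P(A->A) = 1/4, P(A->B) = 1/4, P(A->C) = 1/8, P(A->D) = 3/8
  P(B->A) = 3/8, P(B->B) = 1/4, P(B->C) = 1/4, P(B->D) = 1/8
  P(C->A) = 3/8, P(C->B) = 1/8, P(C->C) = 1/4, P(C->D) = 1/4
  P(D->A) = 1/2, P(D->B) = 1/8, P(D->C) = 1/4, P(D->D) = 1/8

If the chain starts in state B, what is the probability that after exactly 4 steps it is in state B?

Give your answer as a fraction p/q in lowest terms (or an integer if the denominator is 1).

Answer: 797/4096

Derivation:
Computing P^4 by repeated multiplication:
P^1 =
  A: [1/4, 1/4, 1/8, 3/8]
  B: [3/8, 1/4, 1/4, 1/8]
  C: [3/8, 1/8, 1/4, 1/4]
  D: [1/2, 1/8, 1/4, 1/8]
P^2 =
  A: [25/64, 3/16, 7/32, 13/64]
  B: [11/32, 13/64, 13/64, 1/4]
  C: [23/64, 3/16, 13/64, 1/4]
  D: [21/64, 13/64, 3/16, 9/32]
P^3 =
  A: [45/128, 101/512, 103/512, 1/4]
  B: [93/256, 99/512, 53/256, 121/512]
  C: [185/512, 99/512, 105/512, 123/512]
  D: [189/512, 49/256, 107/512, 59/256]
P^4 =
  A: [371/1024, 793/4096, 211/1024, 975/4096]
  B: [1471/4096, 797/4096, 419/2048, 495/2048]
  C: [737/2048, 199/1024, 839/4096, 987/4096]
  D: [1465/4096, 799/4096, 835/4096, 997/4096]

(P^4)[B -> B] = 797/4096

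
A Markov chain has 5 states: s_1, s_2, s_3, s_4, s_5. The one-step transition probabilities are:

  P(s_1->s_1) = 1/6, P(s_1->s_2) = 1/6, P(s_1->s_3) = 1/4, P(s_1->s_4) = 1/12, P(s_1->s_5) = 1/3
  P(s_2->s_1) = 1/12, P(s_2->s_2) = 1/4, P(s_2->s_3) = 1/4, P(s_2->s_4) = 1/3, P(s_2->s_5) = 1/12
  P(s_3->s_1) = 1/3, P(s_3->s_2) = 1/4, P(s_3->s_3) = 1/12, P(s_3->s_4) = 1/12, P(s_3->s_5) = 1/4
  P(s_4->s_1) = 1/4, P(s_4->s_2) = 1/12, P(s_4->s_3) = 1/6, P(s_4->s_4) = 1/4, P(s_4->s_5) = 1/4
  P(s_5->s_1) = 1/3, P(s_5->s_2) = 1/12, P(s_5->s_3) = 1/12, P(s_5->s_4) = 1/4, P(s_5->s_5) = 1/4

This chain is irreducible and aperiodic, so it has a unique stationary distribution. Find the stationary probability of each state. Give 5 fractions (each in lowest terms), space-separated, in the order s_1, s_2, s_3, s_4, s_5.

Answer: 2387/10025 1573/10025 1659/10025 1963/10025 2443/10025

Derivation:
The stationary distribution satisfies pi = pi * P, i.e.:
  pi_s_1 = 1/6*pi_s_1 + 1/12*pi_s_2 + 1/3*pi_s_3 + 1/4*pi_s_4 + 1/3*pi_s_5
  pi_s_2 = 1/6*pi_s_1 + 1/4*pi_s_2 + 1/4*pi_s_3 + 1/12*pi_s_4 + 1/12*pi_s_5
  pi_s_3 = 1/4*pi_s_1 + 1/4*pi_s_2 + 1/12*pi_s_3 + 1/6*pi_s_4 + 1/12*pi_s_5
  pi_s_4 = 1/12*pi_s_1 + 1/3*pi_s_2 + 1/12*pi_s_3 + 1/4*pi_s_4 + 1/4*pi_s_5
  pi_s_5 = 1/3*pi_s_1 + 1/12*pi_s_2 + 1/4*pi_s_3 + 1/4*pi_s_4 + 1/4*pi_s_5
with normalization: pi_s_1 + pi_s_2 + pi_s_3 + pi_s_4 + pi_s_5 = 1.

Using the first 4 balance equations plus normalization, the linear system A*pi = b is:
  [-5/6, 1/12, 1/3, 1/4, 1/3] . pi = 0
  [1/6, -3/4, 1/4, 1/12, 1/12] . pi = 0
  [1/4, 1/4, -11/12, 1/6, 1/12] . pi = 0
  [1/12, 1/3, 1/12, -3/4, 1/4] . pi = 0
  [1, 1, 1, 1, 1] . pi = 1

Solving yields:
  pi_s_1 = 2387/10025
  pi_s_2 = 1573/10025
  pi_s_3 = 1659/10025
  pi_s_4 = 1963/10025
  pi_s_5 = 2443/10025

Verification (pi * P):
  2387/10025*1/6 + 1573/10025*1/12 + 1659/10025*1/3 + 1963/10025*1/4 + 2443/10025*1/3 = 2387/10025 = pi_s_1  (ok)
  2387/10025*1/6 + 1573/10025*1/4 + 1659/10025*1/4 + 1963/10025*1/12 + 2443/10025*1/12 = 1573/10025 = pi_s_2  (ok)
  2387/10025*1/4 + 1573/10025*1/4 + 1659/10025*1/12 + 1963/10025*1/6 + 2443/10025*1/12 = 1659/10025 = pi_s_3  (ok)
  2387/10025*1/12 + 1573/10025*1/3 + 1659/10025*1/12 + 1963/10025*1/4 + 2443/10025*1/4 = 1963/10025 = pi_s_4  (ok)
  2387/10025*1/3 + 1573/10025*1/12 + 1659/10025*1/4 + 1963/10025*1/4 + 2443/10025*1/4 = 2443/10025 = pi_s_5  (ok)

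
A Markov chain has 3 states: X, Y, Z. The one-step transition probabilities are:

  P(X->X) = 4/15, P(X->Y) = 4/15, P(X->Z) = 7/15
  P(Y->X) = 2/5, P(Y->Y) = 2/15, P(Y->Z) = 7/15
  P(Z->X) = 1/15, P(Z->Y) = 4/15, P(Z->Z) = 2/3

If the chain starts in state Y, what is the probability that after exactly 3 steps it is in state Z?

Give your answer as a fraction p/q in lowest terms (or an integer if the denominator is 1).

Answer: 217/375

Derivation:
Computing P^3 by repeated multiplication:
P^1 =
  X: [4/15, 4/15, 7/15]
  Y: [2/5, 2/15, 7/15]
  Z: [1/15, 4/15, 2/3]
P^2 =
  X: [47/225, 52/225, 14/25]
  Y: [43/225, 56/225, 14/25]
  Z: [38/225, 52/225, 3/5]
P^3 =
  X: [626/3375, 796/3375, 217/375]
  Y: [634/3375, 788/3375, 217/375]
  Z: [599/3375, 796/3375, 44/75]

(P^3)[Y -> Z] = 217/375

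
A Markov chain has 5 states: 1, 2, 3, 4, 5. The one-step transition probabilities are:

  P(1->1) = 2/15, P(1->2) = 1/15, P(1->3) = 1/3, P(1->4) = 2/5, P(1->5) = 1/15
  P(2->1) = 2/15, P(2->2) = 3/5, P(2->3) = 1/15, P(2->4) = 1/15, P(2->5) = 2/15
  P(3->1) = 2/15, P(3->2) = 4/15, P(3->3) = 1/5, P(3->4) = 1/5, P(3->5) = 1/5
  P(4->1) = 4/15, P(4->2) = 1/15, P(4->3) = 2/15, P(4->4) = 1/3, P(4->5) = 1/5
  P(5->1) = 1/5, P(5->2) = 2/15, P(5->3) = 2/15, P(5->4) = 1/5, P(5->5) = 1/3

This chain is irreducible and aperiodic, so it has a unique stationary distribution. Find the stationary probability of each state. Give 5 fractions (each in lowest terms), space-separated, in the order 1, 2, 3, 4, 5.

Answer: 4085/23082 5527/23082 1889/11541 5419/23082 4273/23082

Derivation:
The stationary distribution satisfies pi = pi * P, i.e.:
  pi_1 = 2/15*pi_1 + 2/15*pi_2 + 2/15*pi_3 + 4/15*pi_4 + 1/5*pi_5
  pi_2 = 1/15*pi_1 + 3/5*pi_2 + 4/15*pi_3 + 1/15*pi_4 + 2/15*pi_5
  pi_3 = 1/3*pi_1 + 1/15*pi_2 + 1/5*pi_3 + 2/15*pi_4 + 2/15*pi_5
  pi_4 = 2/5*pi_1 + 1/15*pi_2 + 1/5*pi_3 + 1/3*pi_4 + 1/5*pi_5
  pi_5 = 1/15*pi_1 + 2/15*pi_2 + 1/5*pi_3 + 1/5*pi_4 + 1/3*pi_5
with normalization: pi_1 + pi_2 + pi_3 + pi_4 + pi_5 = 1.

Using the first 4 balance equations plus normalization, the linear system A*pi = b is:
  [-13/15, 2/15, 2/15, 4/15, 1/5] . pi = 0
  [1/15, -2/5, 4/15, 1/15, 2/15] . pi = 0
  [1/3, 1/15, -4/5, 2/15, 2/15] . pi = 0
  [2/5, 1/15, 1/5, -2/3, 1/5] . pi = 0
  [1, 1, 1, 1, 1] . pi = 1

Solving yields:
  pi_1 = 4085/23082
  pi_2 = 5527/23082
  pi_3 = 1889/11541
  pi_4 = 5419/23082
  pi_5 = 4273/23082

Verification (pi * P):
  4085/23082*2/15 + 5527/23082*2/15 + 1889/11541*2/15 + 5419/23082*4/15 + 4273/23082*1/5 = 4085/23082 = pi_1  (ok)
  4085/23082*1/15 + 5527/23082*3/5 + 1889/11541*4/15 + 5419/23082*1/15 + 4273/23082*2/15 = 5527/23082 = pi_2  (ok)
  4085/23082*1/3 + 5527/23082*1/15 + 1889/11541*1/5 + 5419/23082*2/15 + 4273/23082*2/15 = 1889/11541 = pi_3  (ok)
  4085/23082*2/5 + 5527/23082*1/15 + 1889/11541*1/5 + 5419/23082*1/3 + 4273/23082*1/5 = 5419/23082 = pi_4  (ok)
  4085/23082*1/15 + 5527/23082*2/15 + 1889/11541*1/5 + 5419/23082*1/5 + 4273/23082*1/3 = 4273/23082 = pi_5  (ok)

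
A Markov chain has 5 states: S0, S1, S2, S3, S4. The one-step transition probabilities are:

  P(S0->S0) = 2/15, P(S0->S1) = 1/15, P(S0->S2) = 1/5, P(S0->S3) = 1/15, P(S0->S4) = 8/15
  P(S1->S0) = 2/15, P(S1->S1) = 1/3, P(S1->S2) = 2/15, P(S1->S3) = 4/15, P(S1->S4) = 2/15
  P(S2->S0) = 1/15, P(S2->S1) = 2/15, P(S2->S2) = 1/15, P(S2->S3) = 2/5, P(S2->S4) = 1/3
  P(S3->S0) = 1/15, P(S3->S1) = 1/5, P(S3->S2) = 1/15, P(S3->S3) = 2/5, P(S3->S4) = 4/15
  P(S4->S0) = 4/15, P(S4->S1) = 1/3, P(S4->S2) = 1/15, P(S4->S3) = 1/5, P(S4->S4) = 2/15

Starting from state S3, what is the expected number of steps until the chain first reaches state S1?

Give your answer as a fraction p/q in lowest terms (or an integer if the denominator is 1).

Answer: 2115/451

Derivation:
Let h_i = expected steps to first reach S1 from state i.
Boundary: h_S1 = 0.
First-step equations for the other states:
  h_S0 = 1 + 2/15*h_S0 + 1/15*h_S1 + 1/5*h_S2 + 1/15*h_S3 + 8/15*h_S4
  h_S2 = 1 + 1/15*h_S0 + 2/15*h_S1 + 1/15*h_S2 + 2/5*h_S3 + 1/3*h_S4
  h_S3 = 1 + 1/15*h_S0 + 1/5*h_S1 + 1/15*h_S2 + 2/5*h_S3 + 4/15*h_S4
  h_S4 = 1 + 4/15*h_S0 + 1/3*h_S1 + 1/15*h_S2 + 1/5*h_S3 + 2/15*h_S4

Substituting h_S1 = 0 and rearranging gives the linear system (I - Q) h = 1:
  [13/15, -1/5, -1/15, -8/15] . (h_S0, h_S2, h_S3, h_S4) = 1
  [-1/15, 14/15, -2/5, -1/3] . (h_S0, h_S2, h_S3, h_S4) = 1
  [-1/15, -1/15, 3/5, -4/15] . (h_S0, h_S2, h_S3, h_S4) = 1
  [-4/15, -1/15, -1/5, 13/15] . (h_S0, h_S2, h_S3, h_S4) = 1

Solving yields:
  h_S0 = 4755/902
  h_S2 = 4485/902
  h_S3 = 2115/451
  h_S4 = 3825/902

Starting state is S3, so the expected hitting time is h_S3 = 2115/451.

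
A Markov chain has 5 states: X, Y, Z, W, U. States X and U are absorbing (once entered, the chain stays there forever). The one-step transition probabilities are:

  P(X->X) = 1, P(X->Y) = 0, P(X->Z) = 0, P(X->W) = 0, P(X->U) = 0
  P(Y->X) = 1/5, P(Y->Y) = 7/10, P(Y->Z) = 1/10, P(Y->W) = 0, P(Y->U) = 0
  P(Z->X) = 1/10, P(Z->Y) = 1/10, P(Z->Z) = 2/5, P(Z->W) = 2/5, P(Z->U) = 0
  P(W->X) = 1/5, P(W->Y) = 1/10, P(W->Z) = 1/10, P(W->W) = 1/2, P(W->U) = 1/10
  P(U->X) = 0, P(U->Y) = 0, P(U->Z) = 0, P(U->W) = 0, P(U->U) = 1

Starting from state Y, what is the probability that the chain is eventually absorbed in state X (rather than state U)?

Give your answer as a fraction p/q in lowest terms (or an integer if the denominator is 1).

Answer: 65/69

Derivation:
Let a_i = P(absorbed in X | start in state i).
Boundary conditions: a_X = 1, a_U = 0.
For each transient state i, a_i = sum_j P(i->j) * a_j:
  a_Y = 1/5*a_X + 7/10*a_Y + 1/10*a_Z + 0*a_W + 0*a_U
  a_Z = 1/10*a_X + 1/10*a_Y + 2/5*a_Z + 2/5*a_W + 0*a_U
  a_W = 1/5*a_X + 1/10*a_Y + 1/10*a_Z + 1/2*a_W + 1/10*a_U

Substituting a_X = 1 and a_U = 0, rearrange to (I - Q) a = r where r[i] = P(i -> X):
  [3/10, -1/10, 0] . (a_Y, a_Z, a_W) = 1/5
  [-1/10, 3/5, -2/5] . (a_Y, a_Z, a_W) = 1/10
  [-1/10, -1/10, 1/2] . (a_Y, a_Z, a_W) = 1/5

Solving yields:
  a_Y = 65/69
  a_Z = 19/23
  a_W = 52/69

Starting state is Y, so the absorption probability is a_Y = 65/69.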